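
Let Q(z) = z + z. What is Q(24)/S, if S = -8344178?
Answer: -24/4172089 ≈ -5.7525e-6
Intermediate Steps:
Q(z) = 2*z
Q(24)/S = (2*24)/(-8344178) = 48*(-1/8344178) = -24/4172089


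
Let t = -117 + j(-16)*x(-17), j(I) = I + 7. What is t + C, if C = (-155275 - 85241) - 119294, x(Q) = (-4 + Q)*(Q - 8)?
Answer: -364652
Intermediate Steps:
j(I) = 7 + I
x(Q) = (-8 + Q)*(-4 + Q) (x(Q) = (-4 + Q)*(-8 + Q) = (-8 + Q)*(-4 + Q))
C = -359810 (C = -240516 - 119294 = -359810)
t = -4842 (t = -117 + (7 - 16)*(32 + (-17)**2 - 12*(-17)) = -117 - 9*(32 + 289 + 204) = -117 - 9*525 = -117 - 4725 = -4842)
t + C = -4842 - 359810 = -364652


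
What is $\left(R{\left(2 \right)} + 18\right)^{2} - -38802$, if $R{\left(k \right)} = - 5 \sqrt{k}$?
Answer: $39176 - 180 \sqrt{2} \approx 38921.0$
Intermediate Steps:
$\left(R{\left(2 \right)} + 18\right)^{2} - -38802 = \left(- 5 \sqrt{2} + 18\right)^{2} - -38802 = \left(18 - 5 \sqrt{2}\right)^{2} + 38802 = 38802 + \left(18 - 5 \sqrt{2}\right)^{2}$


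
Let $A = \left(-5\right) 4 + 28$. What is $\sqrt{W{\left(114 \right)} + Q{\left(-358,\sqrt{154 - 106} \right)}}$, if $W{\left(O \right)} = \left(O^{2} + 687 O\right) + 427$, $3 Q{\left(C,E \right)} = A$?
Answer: $\frac{\sqrt{825693}}{3} \approx 302.89$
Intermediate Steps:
$A = 8$ ($A = -20 + 28 = 8$)
$Q{\left(C,E \right)} = \frac{8}{3}$ ($Q{\left(C,E \right)} = \frac{1}{3} \cdot 8 = \frac{8}{3}$)
$W{\left(O \right)} = 427 + O^{2} + 687 O$
$\sqrt{W{\left(114 \right)} + Q{\left(-358,\sqrt{154 - 106} \right)}} = \sqrt{\left(427 + 114^{2} + 687 \cdot 114\right) + \frac{8}{3}} = \sqrt{\left(427 + 12996 + 78318\right) + \frac{8}{3}} = \sqrt{91741 + \frac{8}{3}} = \sqrt{\frac{275231}{3}} = \frac{\sqrt{825693}}{3}$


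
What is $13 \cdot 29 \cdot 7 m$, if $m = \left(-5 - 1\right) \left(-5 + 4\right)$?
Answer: $15834$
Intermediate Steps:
$m = 6$ ($m = \left(-6\right) \left(-1\right) = 6$)
$13 \cdot 29 \cdot 7 m = 13 \cdot 29 \cdot 7 \cdot 6 = 377 \cdot 7 \cdot 6 = 2639 \cdot 6 = 15834$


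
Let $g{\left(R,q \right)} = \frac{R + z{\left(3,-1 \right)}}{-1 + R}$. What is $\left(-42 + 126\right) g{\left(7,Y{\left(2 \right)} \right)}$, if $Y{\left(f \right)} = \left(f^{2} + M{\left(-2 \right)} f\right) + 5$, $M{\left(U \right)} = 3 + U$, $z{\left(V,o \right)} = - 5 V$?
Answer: $-112$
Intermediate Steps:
$Y{\left(f \right)} = 5 + f + f^{2}$ ($Y{\left(f \right)} = \left(f^{2} + \left(3 - 2\right) f\right) + 5 = \left(f^{2} + 1 f\right) + 5 = \left(f^{2} + f\right) + 5 = \left(f + f^{2}\right) + 5 = 5 + f + f^{2}$)
$g{\left(R,q \right)} = \frac{-15 + R}{-1 + R}$ ($g{\left(R,q \right)} = \frac{R - 15}{-1 + R} = \frac{-15 + R}{-1 + R}$)
$\left(-42 + 126\right) g{\left(7,Y{\left(2 \right)} \right)} = \left(-42 + 126\right) \frac{-15 + 7}{-1 + 7} = 84 \cdot \frac{1}{6} \left(-8\right) = 84 \left(- \frac{4}{3}\right) = -112$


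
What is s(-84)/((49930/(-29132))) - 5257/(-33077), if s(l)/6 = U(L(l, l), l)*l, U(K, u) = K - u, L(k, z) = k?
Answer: 5257/33077 ≈ 0.15893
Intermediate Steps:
s(l) = 0 (s(l) = 6*((l - l)*l) = 6*(0*l) = 6*0 = 0)
s(-84)/((49930/(-29132))) - 5257/(-33077) = 0/((49930/(-29132))) - 5257/(-33077) = 0/((49930*(-1/29132))) - 5257*(-1/33077) = 0/(-24965/14566) + 5257/33077 = 0*(-14566/24965) + 5257/33077 = 0 + 5257/33077 = 5257/33077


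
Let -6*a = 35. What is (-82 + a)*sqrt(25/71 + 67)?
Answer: -527*sqrt(339522)/426 ≈ -720.83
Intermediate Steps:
a = -35/6 (a = -1/6*35 = -35/6 ≈ -5.8333)
(-82 + a)*sqrt(25/71 + 67) = (-82 - 35/6)*sqrt(25/71 + 67) = -527*sqrt(25*(1/71) + 67)/6 = -527*sqrt(25/71 + 67)/6 = -527*sqrt(339522)/426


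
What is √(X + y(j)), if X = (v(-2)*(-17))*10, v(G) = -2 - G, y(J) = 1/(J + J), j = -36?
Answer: I*√2/12 ≈ 0.11785*I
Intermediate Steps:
y(J) = 1/(2*J)
X = 0 (X = ((-2 - 1*(-2))*(-17))*10 = ((-2 + 2)*(-17))*10 = (0*(-17))*10 = 0*10 = 0)
√(X + y(j)) = √(0 + (½)/(-36)) = √(0 + (½)*(-1/36)) = √(0 - 1/72) = √(-1/72) = I*√2/12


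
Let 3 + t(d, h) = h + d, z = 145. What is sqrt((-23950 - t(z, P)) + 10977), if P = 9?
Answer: 2*I*sqrt(3281) ≈ 114.56*I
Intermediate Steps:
t(d, h) = -3 + d + h (t(d, h) = -3 + (h + d) = -3 + (d + h) = -3 + d + h)
sqrt((-23950 - t(z, P)) + 10977) = sqrt((-23950 - (-3 + 145 + 9)) + 10977) = sqrt((-23950 - 1*151) + 10977) = sqrt((-23950 - 151) + 10977) = sqrt(-24101 + 10977) = sqrt(-13124) = 2*I*sqrt(3281)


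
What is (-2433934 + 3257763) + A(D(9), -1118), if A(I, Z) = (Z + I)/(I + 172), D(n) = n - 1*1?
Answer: 4942937/6 ≈ 8.2382e+5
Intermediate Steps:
D(n) = -1 + n (D(n) = n - 1 = -1 + n)
A(I, Z) = (I + Z)/(172 + I)
(-2433934 + 3257763) + A(D(9), -1118) = (-2433934 + 3257763) + ((-1 + 9) - 1118)/(172 + (-1 + 9)) = 823829 + (8 - 1118)/(172 + 8) = 823829 - 1110/180 = 823829 + (1/180)*(-1110) = 823829 - 37/6 = 4942937/6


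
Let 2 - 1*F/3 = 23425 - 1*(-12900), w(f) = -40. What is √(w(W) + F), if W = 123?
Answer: I*√109009 ≈ 330.17*I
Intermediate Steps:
F = -108969 (F = 6 - 3*(23425 - 1*(-12900)) = 6 - 3*(23425 + 12900) = 6 - 3*36325 = 6 - 108975 = -108969)
√(w(W) + F) = √(-40 - 108969) = √(-109009) = I*√109009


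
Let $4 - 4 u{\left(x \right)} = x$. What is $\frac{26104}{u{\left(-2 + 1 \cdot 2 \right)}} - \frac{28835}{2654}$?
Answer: $\frac{69251181}{2654} \approx 26093.0$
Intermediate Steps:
$u{\left(x \right)} = 1 - \frac{x}{4}$
$\frac{26104}{u{\left(-2 + 1 \cdot 2 \right)}} - \frac{28835}{2654} = \frac{26104}{1 - \frac{-2 + 1 \cdot 2}{4}} - \frac{28835}{2654} = \frac{26104}{1 - \frac{-2 + 2}{4}} - \frac{28835}{2654} = \frac{26104}{1 - 0} - \frac{28835}{2654} = \frac{26104}{1 + 0} - \frac{28835}{2654} = \frac{26104}{1} - \frac{28835}{2654} = 26104 \cdot 1 - \frac{28835}{2654} = 26104 - \frac{28835}{2654} = \frac{69251181}{2654}$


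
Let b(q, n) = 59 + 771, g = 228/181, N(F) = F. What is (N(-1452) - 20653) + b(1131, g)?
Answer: -21275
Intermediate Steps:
g = 228/181 (g = 228*(1/181) = 228/181 ≈ 1.2597)
b(q, n) = 830
(N(-1452) - 20653) + b(1131, g) = (-1452 - 20653) + 830 = -22105 + 830 = -21275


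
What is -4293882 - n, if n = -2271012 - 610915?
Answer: -1411955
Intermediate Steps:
n = -2881927
-4293882 - n = -4293882 - 1*(-2881927) = -4293882 + 2881927 = -1411955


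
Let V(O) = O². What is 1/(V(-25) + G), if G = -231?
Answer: 1/394 ≈ 0.0025381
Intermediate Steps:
1/(V(-25) + G) = 1/((-25)² - 231) = 1/(625 - 231) = 1/394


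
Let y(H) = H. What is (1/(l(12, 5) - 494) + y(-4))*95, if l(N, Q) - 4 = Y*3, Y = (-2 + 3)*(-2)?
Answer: -188575/496 ≈ -380.19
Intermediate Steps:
Y = -2 (Y = 1*(-2) = -2)
l(N, Q) = -2 (l(N, Q) = 4 - 2*3 = 4 - 6 = -2)
(1/(l(12, 5) - 494) + y(-4))*95 = (1/(-2 - 494) - 4)*95 = (1/(-496) - 4)*95 = (-1/496 - 4)*95 = -1985/496*95 = -188575/496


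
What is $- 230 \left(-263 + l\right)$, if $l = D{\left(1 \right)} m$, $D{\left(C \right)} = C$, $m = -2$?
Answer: $60950$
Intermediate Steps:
$l = -2$ ($l = 1 \left(-2\right) = -2$)
$- 230 \left(-263 + l\right) = - 230 \left(-263 - 2\right) = \left(-230\right) \left(-265\right) = 60950$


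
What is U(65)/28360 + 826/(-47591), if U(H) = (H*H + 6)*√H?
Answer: -826/47591 + 4231*√65/28360 ≈ 1.1854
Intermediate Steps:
U(H) = √H*(6 + H²) (U(H) = (H² + 6)*√H = (6 + H²)*√H = √H*(6 + H²))
U(65)/28360 + 826/(-47591) = (√65*(6 + 65²))/28360 + 826/(-47591) = (√65*(6 + 4225))*(1/28360) + 826*(-1/47591) = (√65*4231)*(1/28360) - 826/47591 = (4231*√65)*(1/28360) - 826/47591 = 4231*√65/28360 - 826/47591 = -826/47591 + 4231*√65/28360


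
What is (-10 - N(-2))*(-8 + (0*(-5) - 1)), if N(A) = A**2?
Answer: 126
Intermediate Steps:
(-10 - N(-2))*(-8 + (0*(-5) - 1)) = (-10 - 1*(-2)**2)*(-8 + (0*(-5) - 1)) = (-10 - 1*4)*(-8 + (0 - 1)) = (-10 - 4)*(-8 - 1) = -14*(-9) = 126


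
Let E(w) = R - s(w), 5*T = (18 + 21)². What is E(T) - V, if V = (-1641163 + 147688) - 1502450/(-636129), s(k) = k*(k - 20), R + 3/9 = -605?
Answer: 22366512954436/15903225 ≈ 1.4064e+6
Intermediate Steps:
R = -1816/3 (R = -⅓ - 605 = -1816/3 ≈ -605.33)
s(k) = k*(-20 + k)
T = 1521/5 (T = (18 + 21)²/5 = (⅕)*39² = (⅕)*1521 = 1521/5 ≈ 304.20)
E(w) = -1816/3 - w*(-20 + w)
V = -950041255825/636129 (V = -1493475 - 1502450*(-1/636129) = -1493475 + 1502450/636129 = -950041255825/636129 ≈ -1.4935e+6)
E(T) - V = (-1816/3 - (1521/5)² + 20*(1521/5)) - 1*(-950041255825/636129) = (-1816/3 - 1*2313441/25 + 6084) + 950041255825/636129 = (-1816/3 - 2313441/25 + 6084) + 950041255825/636129 = -6529423/75 + 950041255825/636129 = 22366512954436/15903225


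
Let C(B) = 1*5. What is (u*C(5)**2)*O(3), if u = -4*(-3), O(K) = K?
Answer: 900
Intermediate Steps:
u = 12
C(B) = 5
(u*C(5)**2)*O(3) = (12*5**2)*3 = (12*25)*3 = 300*3 = 900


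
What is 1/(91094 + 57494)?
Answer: 1/148588 ≈ 6.7300e-6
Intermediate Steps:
1/(91094 + 57494) = 1/148588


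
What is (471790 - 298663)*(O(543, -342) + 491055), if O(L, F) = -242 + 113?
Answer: 84992545602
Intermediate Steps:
O(L, F) = -129
(471790 - 298663)*(O(543, -342) + 491055) = (471790 - 298663)*(-129 + 491055) = 173127*490926 = 84992545602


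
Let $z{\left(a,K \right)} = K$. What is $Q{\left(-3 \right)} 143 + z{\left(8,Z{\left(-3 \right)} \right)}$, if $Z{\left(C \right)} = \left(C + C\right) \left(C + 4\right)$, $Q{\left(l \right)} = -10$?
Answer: $-1436$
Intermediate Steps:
$Z{\left(C \right)} = 2 C \left(4 + C\right)$
$Q{\left(-3 \right)} 143 + z{\left(8,Z{\left(-3 \right)} \right)} = \left(-10\right) 143 + 2 \left(-3\right) \left(4 - 3\right) = -1430 + 2 \left(-3\right) 1 = -1430 - 6 = -1436$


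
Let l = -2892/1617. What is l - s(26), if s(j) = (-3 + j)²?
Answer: -286095/539 ≈ -530.79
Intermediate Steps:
l = -964/539 (l = -2892*1/1617 = -964/539 ≈ -1.7885)
l - s(26) = -964/539 - (-3 + 26)² = -964/539 - 1*23² = -964/539 - 1*529 = -964/539 - 529 = -286095/539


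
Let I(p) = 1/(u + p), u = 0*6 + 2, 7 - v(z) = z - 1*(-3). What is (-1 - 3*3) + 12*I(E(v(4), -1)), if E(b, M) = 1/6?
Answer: -58/13 ≈ -4.4615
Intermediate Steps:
v(z) = 4 - z (v(z) = 7 - (z - 1*(-3)) = 7 - (z + 3) = 7 - (3 + z) = 7 + (-3 - z) = 4 - z)
u = 2 (u = 0 + 2 = 2)
E(b, M) = ⅙
I(p) = 1/(2 + p)
(-1 - 3*3) + 12*I(E(v(4), -1)) = (-1 - 3*3) + 12/(2 + ⅙) = (-1 - 9) + 12/(13/6) = -10 + 12*(6/13) = -10 + 72/13 = -58/13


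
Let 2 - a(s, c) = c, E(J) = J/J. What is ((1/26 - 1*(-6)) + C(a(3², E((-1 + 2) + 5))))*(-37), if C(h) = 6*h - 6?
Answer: -5809/26 ≈ -223.42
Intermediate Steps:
E(J) = 1
a(s, c) = 2 - c
C(h) = -6 + 6*h
((1/26 - 1*(-6)) + C(a(3², E((-1 + 2) + 5))))*(-37) = ((1/26 - 1*(-6)) + (-6 + 6*(2 - 1*1)))*(-37) = ((1/26 + 6) + (-6 + 6*(2 - 1)))*(-37) = (157/26 + (-6 + 6*1))*(-37) = (157/26 + (-6 + 6))*(-37) = (157/26 + 0)*(-37) = (157/26)*(-37) = -5809/26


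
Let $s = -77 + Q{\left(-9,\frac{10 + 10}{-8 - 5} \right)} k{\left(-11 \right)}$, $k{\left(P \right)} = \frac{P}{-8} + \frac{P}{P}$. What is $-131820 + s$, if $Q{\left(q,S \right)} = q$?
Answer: $- \frac{1055347}{8} \approx -1.3192 \cdot 10^{5}$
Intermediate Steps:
$k{\left(P \right)} = 1 - \frac{P}{8}$ ($k{\left(P \right)} = P \left(- \frac{1}{8}\right) + 1 = - \frac{P}{8} + 1 = 1 - \frac{P}{8}$)
$s = - \frac{787}{8}$ ($s = -77 - 9 \left(1 - - \frac{11}{8}\right) = -77 - 9 \left(1 + \frac{11}{8}\right) = -77 - \frac{171}{8} = - \frac{787}{8} \approx -98.375$)
$-131820 + s = -131820 - \frac{787}{8} = - \frac{1055347}{8}$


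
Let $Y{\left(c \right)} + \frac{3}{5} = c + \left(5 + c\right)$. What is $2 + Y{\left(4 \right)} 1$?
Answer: $\frac{72}{5} \approx 14.4$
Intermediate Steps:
$Y{\left(c \right)} = \frac{22}{5} + 2 c$ ($Y{\left(c \right)} = - \frac{3}{5} + \left(c + \left(5 + c\right)\right) = - \frac{3}{5} + \left(5 + 2 c\right) = \frac{22}{5} + 2 c$)
$2 + Y{\left(4 \right)} 1 = 2 + \left(\frac{22}{5} + 2 \cdot 4\right) 1 = 2 + \left(\frac{22}{5} + 8\right) 1 = 2 + \frac{62}{5} \cdot 1 = 2 + \frac{62}{5} = \frac{72}{5}$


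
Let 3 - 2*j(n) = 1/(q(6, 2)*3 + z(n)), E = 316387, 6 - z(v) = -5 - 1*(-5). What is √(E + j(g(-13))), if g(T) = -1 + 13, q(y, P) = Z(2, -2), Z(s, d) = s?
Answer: √45559938/12 ≈ 562.48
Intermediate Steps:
z(v) = 6 (z(v) = 6 - (-5 - 1*(-5)) = 6 - (-5 + 5) = 6 - 1*0 = 6 + 0 = 6)
q(y, P) = 2
g(T) = 12
j(n) = 35/24 (j(n) = 3/2 - 1/(2*(2*3 + 6)) = 3/2 - 1/(2*(6 + 6)) = 3/2 - ½/12 = 3/2 - ½*1/12 = 3/2 - 1/24 = 35/24)
√(E + j(g(-13))) = √(316387 + 35/24) = √(7593323/24) = √45559938/12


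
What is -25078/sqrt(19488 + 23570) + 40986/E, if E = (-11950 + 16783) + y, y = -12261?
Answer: -6831/1238 - 12539*sqrt(43058)/21529 ≈ -126.37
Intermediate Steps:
E = -7428 (E = (-11950 + 16783) - 12261 = 4833 - 12261 = -7428)
-25078/sqrt(19488 + 23570) + 40986/E = -25078/sqrt(19488 + 23570) + 40986/(-7428) = -25078*sqrt(43058)/43058 + 40986*(-1/7428) = -12539*sqrt(43058)/21529 - 6831/1238 = -6831/1238 - 12539*sqrt(43058)/21529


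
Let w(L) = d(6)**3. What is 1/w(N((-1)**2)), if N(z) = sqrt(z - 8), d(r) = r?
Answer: 1/216 ≈ 0.0046296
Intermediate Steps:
N(z) = sqrt(-8 + z)
w(L) = 216 (w(L) = 6**3 = 216)
1/w(N((-1)**2)) = 1/216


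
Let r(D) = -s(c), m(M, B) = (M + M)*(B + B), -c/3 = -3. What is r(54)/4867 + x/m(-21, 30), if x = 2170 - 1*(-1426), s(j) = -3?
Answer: -4373543/3066210 ≈ -1.4264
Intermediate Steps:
c = 9 (c = -3*(-3) = 9)
m(M, B) = 4*B*M (m(M, B) = (2*M)*(2*B) = 4*B*M)
r(D) = 3 (r(D) = -1*(-3) = 3)
x = 3596 (x = 2170 + 1426 = 3596)
r(54)/4867 + x/m(-21, 30) = 3/4867 + 3596/((4*30*(-21))) = 3*(1/4867) + 3596/(-2520) = 3/4867 + 3596*(-1/2520) = 3/4867 - 899/630 = -4373543/3066210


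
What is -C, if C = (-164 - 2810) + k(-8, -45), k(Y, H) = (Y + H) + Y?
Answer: 3035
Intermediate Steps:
k(Y, H) = H + 2*Y (k(Y, H) = (H + Y) + Y = H + 2*Y)
C = -3035 (C = (-164 - 2810) + (-45 + 2*(-8)) = -2974 + (-45 - 16) = -2974 - 61 = -3035)
-C = -1*(-3035) = 3035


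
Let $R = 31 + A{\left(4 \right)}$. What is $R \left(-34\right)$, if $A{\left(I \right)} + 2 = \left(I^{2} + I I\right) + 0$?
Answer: $-2074$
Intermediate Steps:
$A{\left(I \right)} = -2 + 2 I^{2}$ ($A{\left(I \right)} = -2 + \left(\left(I^{2} + I I\right) + 0\right) = -2 + \left(\left(I^{2} + I^{2}\right) + 0\right) = -2 + \left(2 I^{2} + 0\right) = -2 + 2 I^{2}$)
$R = 61$ ($R = 31 - \left(2 - 2 \cdot 4^{2}\right) = 31 + \left(-2 + 2 \cdot 16\right) = 31 + \left(-2 + 32\right) = 31 + 30 = 61$)
$R \left(-34\right) = 61 \left(-34\right) = -2074$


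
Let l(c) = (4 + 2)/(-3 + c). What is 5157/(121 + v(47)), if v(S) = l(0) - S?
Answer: 573/8 ≈ 71.625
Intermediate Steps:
l(c) = 6/(-3 + c)
v(S) = -2 - S (v(S) = 6/(-3 + 0) - S = 6/(-3) - S = 6*(-⅓) - S = -2 - S)
5157/(121 + v(47)) = 5157/(121 + (-2 - 1*47)) = 5157/(121 + (-2 - 47)) = 5157/(121 - 49) = 5157/72 = 5157*(1/72) = 573/8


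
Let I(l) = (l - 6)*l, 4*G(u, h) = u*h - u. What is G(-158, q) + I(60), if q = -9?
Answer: 3635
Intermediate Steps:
G(u, h) = -u/4 + h*u/4 (G(u, h) = (u*h - u)/4 = (h*u - u)/4 = (-u + h*u)/4 = -u/4 + h*u/4)
I(l) = l*(-6 + l) (I(l) = (-6 + l)*l = l*(-6 + l))
G(-158, q) + I(60) = (1/4)*(-158)*(-1 - 9) + 60*(-6 + 60) = (1/4)*(-158)*(-10) + 60*54 = 395 + 3240 = 3635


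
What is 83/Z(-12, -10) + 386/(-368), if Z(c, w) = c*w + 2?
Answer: -4137/11224 ≈ -0.36859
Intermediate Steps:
Z(c, w) = 2 + c*w
83/Z(-12, -10) + 386/(-368) = 83/(2 - 12*(-10)) + 386/(-368) = 83/(2 + 120) + 386*(-1/368) = 83/122 - 193/184 = -4137/11224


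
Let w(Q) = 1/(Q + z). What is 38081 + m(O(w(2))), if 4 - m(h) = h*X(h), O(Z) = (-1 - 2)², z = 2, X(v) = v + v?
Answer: 37923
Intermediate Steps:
X(v) = 2*v
w(Q) = 1/(2 + Q) (w(Q) = 1/(Q + 2) = 1/(2 + Q))
O(Z) = 9 (O(Z) = (-3)² = 9)
m(h) = 4 - 2*h² (m(h) = 4 - h*2*h = 4 - 2*h²)
38081 + m(O(w(2))) = 38081 + (4 - 2*9²) = 38081 + (4 - 2*81) = 38081 + (4 - 162) = 38081 - 158 = 37923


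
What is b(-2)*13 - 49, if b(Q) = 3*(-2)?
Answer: -127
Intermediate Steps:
b(Q) = -6
b(-2)*13 - 49 = -6*13 - 49 = -78 - 49 = -127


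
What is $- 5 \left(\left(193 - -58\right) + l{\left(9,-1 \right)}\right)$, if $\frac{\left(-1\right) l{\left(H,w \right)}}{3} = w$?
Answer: $-1270$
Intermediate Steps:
$l{\left(H,w \right)} = - 3 w$
$- 5 \left(\left(193 - -58\right) + l{\left(9,-1 \right)}\right) = - 5 \left(\left(193 - -58\right) - -3\right) = - 5 \left(\left(193 + 58\right) + 3\right) = - 5 \left(251 + 3\right) = \left(-5\right) 254 = -1270$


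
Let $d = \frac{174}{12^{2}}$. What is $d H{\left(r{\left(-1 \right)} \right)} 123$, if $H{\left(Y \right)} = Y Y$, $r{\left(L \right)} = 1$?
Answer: $\frac{1189}{8} \approx 148.63$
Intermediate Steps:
$d = \frac{29}{24}$ ($d = \frac{174}{144} = 174 \cdot \frac{1}{144} = \frac{29}{24} \approx 1.2083$)
$H{\left(Y \right)} = Y^{2}$
$d H{\left(r{\left(-1 \right)} \right)} 123 = \frac{29 \cdot 1^{2}}{24} \cdot 123 = \frac{29}{24} \cdot 1 \cdot 123 = \frac{29}{24} \cdot 123 = \frac{1189}{8}$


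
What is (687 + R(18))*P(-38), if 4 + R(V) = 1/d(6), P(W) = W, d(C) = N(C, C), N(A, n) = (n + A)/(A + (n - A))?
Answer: -25973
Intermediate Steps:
N(A, n) = (A + n)/n
d(C) = 2 (d(C) = (C + C)/C = (2*C)/C = 2)
R(V) = -7/2 (R(V) = -4 + 1/2 = -7/2)
(687 + R(18))*P(-38) = (687 - 7/2)*(-38) = (1367/2)*(-38) = -25973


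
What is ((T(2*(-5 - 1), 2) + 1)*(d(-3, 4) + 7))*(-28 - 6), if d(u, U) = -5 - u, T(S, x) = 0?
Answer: -170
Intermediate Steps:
((T(2*(-5 - 1), 2) + 1)*(d(-3, 4) + 7))*(-28 - 6) = ((0 + 1)*((-5 - 1*(-3)) + 7))*(-28 - 6) = (1*((-5 + 3) + 7))*(-34) = (1*(-2 + 7))*(-34) = (1*5)*(-34) = 5*(-34) = -170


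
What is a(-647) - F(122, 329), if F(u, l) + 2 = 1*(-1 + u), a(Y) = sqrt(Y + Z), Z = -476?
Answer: -119 + I*sqrt(1123) ≈ -119.0 + 33.511*I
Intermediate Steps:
a(Y) = sqrt(-476 + Y) (a(Y) = sqrt(Y - 476) = sqrt(-476 + Y))
F(u, l) = -3 + u (F(u, l) = -2 + 1*(-1 + u) = -2 + (-1 + u) = -3 + u)
a(-647) - F(122, 329) = sqrt(-476 - 647) - (-3 + 122) = sqrt(-1123) - 1*119 = I*sqrt(1123) - 119 = -119 + I*sqrt(1123)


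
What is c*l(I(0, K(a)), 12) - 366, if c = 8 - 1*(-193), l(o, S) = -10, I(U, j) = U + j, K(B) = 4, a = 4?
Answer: -2376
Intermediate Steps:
c = 201 (c = 8 + 193 = 201)
c*l(I(0, K(a)), 12) - 366 = 201*(-10) - 366 = -2010 - 366 = -2376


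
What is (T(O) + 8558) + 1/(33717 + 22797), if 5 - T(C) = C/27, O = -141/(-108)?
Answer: 78396117353/9155268 ≈ 8563.0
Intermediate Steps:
O = 47/36 (O = -141*(-1/108) = 47/36 ≈ 1.3056)
T(C) = 5 - C/27
(T(O) + 8558) + 1/(33717 + 22797) = ((5 - 1/27*47/36) + 8558) + 1/(33717 + 22797) = ((5 - 47/972) + 8558) + 1/56514 = (4813/972 + 8558) + 1/56514 = 8323189/972 + 1/56514 = 78396117353/9155268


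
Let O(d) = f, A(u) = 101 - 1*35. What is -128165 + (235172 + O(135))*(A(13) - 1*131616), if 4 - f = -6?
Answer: -30938320265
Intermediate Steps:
A(u) = 66 (A(u) = 101 - 35 = 66)
f = 10 (f = 4 - 1*(-6) = 4 + 6 = 10)
O(d) = 10
-128165 + (235172 + O(135))*(A(13) - 1*131616) = -128165 + (235172 + 10)*(66 - 1*131616) = -128165 + 235182*(66 - 131616) = -128165 + 235182*(-131550) = -128165 - 30938192100 = -30938320265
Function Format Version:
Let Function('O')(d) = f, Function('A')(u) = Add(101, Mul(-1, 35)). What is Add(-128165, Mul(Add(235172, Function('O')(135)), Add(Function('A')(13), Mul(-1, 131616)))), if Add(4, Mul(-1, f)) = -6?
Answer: -30938320265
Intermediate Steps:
Function('A')(u) = 66 (Function('A')(u) = Add(101, -35) = 66)
f = 10 (f = Add(4, Mul(-1, -6)) = Add(4, 6) = 10)
Function('O')(d) = 10
Add(-128165, Mul(Add(235172, Function('O')(135)), Add(Function('A')(13), Mul(-1, 131616)))) = Add(-128165, Mul(Add(235172, 10), Add(66, Mul(-1, 131616)))) = Add(-128165, Mul(235182, Add(66, -131616))) = Add(-128165, Mul(235182, -131550)) = Add(-128165, -30938192100) = -30938320265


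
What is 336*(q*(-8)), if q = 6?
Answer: -16128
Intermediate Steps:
336*(q*(-8)) = 336*(6*(-8)) = 336*(-48) = -16128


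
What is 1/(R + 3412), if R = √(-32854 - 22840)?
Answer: 1706/5848719 - I*√55694/11697438 ≈ 0.00029169 - 2.0175e-5*I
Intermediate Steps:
R = I*√55694 (R = √(-55694) = I*√55694 ≈ 236.0*I)
1/(R + 3412) = 1/(I*√55694 + 3412) = 1/(3412 + I*√55694)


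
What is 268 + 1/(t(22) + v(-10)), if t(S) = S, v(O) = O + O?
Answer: 537/2 ≈ 268.50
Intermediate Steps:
v(O) = 2*O
268 + 1/(t(22) + v(-10)) = 268 + 1/(22 + 2*(-10)) = 268 + 1/(22 - 20) = 268 + 1/2 = 268 + ½ = 537/2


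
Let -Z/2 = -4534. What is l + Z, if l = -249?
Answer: 8819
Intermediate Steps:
Z = 9068 (Z = -2*(-4534) = 9068)
l + Z = -249 + 9068 = 8819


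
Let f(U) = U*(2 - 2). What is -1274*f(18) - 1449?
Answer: -1449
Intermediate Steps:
f(U) = 0 (f(U) = U*0 = 0)
-1274*f(18) - 1449 = -1274*0 - 1449 = 0 - 1449 = -1449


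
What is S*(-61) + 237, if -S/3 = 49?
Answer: 9204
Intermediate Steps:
S = -147 (S = -3*49 = -147)
S*(-61) + 237 = -147*(-61) + 237 = 8967 + 237 = 9204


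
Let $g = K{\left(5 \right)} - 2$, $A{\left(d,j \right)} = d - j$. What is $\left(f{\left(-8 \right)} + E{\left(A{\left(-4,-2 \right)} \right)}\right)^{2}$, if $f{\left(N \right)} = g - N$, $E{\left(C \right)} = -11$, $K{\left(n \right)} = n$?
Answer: $0$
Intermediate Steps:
$g = 3$ ($g = 5 - 2 = 3$)
$f{\left(N \right)} = 3 - N$
$\left(f{\left(-8 \right)} + E{\left(A{\left(-4,-2 \right)} \right)}\right)^{2} = \left(\left(3 - -8\right) - 11\right)^{2} = \left(\left(3 + 8\right) - 11\right)^{2} = \left(11 - 11\right)^{2} = 0^{2} = 0$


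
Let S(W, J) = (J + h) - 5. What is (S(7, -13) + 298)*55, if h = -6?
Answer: 15070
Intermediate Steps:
S(W, J) = -11 + J (S(W, J) = (J - 6) - 5 = (-6 + J) - 5 = -11 + J)
(S(7, -13) + 298)*55 = ((-11 - 13) + 298)*55 = (-24 + 298)*55 = 274*55 = 15070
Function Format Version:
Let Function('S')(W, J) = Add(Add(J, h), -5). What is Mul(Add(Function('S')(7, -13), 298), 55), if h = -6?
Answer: 15070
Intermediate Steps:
Function('S')(W, J) = Add(-11, J) (Function('S')(W, J) = Add(Add(J, -6), -5) = Add(Add(-6, J), -5) = Add(-11, J))
Mul(Add(Function('S')(7, -13), 298), 55) = Mul(Add(Add(-11, -13), 298), 55) = Mul(Add(-24, 298), 55) = Mul(274, 55) = 15070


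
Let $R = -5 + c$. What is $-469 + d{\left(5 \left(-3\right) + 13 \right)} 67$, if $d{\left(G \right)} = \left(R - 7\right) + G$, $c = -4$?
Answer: $-1675$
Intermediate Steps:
$R = -9$ ($R = -5 - 4 = -9$)
$d{\left(G \right)} = -16 + G$ ($d{\left(G \right)} = \left(-9 - 7\right) + G = -16 + G$)
$-469 + d{\left(5 \left(-3\right) + 13 \right)} 67 = -469 + \left(-16 + \left(5 \left(-3\right) + 13\right)\right) 67 = -469 + \left(-16 + \left(-15 + 13\right)\right) 67 = -469 + \left(-16 - 2\right) 67 = -469 - 1206 = -1675$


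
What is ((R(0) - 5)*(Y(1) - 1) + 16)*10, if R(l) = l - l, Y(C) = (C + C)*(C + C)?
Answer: 10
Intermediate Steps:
Y(C) = 4*C**2 (Y(C) = (2*C)*(2*C) = 4*C**2)
R(l) = 0
((R(0) - 5)*(Y(1) - 1) + 16)*10 = ((0 - 5)*(4*1**2 - 1) + 16)*10 = (-5*(4*1 - 1) + 16)*10 = (-5*(4 - 1) + 16)*10 = (-5*3 + 16)*10 = (-15 + 16)*10 = 1*10 = 10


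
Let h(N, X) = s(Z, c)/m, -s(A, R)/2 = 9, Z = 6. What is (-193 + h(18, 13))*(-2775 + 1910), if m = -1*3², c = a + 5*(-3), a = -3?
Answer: 165215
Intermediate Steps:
c = -18 (c = -3 + 5*(-3) = -3 - 15 = -18)
s(A, R) = -18 (s(A, R) = -2*9 = -18)
m = -9 (m = -1*9 = -9)
h(N, X) = 2 (h(N, X) = -18/(-9) = -18*(-⅑) = 2)
(-193 + h(18, 13))*(-2775 + 1910) = (-193 + 2)*(-2775 + 1910) = -191*(-865) = 165215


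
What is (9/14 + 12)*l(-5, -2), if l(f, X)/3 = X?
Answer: -531/7 ≈ -75.857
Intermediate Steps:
l(f, X) = 3*X
(9/14 + 12)*l(-5, -2) = (9/14 + 12)*(3*(-2)) = (9*(1/14) + 12)*(-6) = (9/14 + 12)*(-6) = (177/14)*(-6) = -531/7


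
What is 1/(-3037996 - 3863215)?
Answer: -1/6901211 ≈ -1.4490e-7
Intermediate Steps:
1/(-3037996 - 3863215) = 1/(-6901211) = -1/6901211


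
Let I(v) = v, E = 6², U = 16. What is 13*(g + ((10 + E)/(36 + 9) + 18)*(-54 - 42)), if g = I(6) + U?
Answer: -351806/15 ≈ -23454.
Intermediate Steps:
E = 36
g = 22 (g = 6 + 16 = 22)
13*(g + ((10 + E)/(36 + 9) + 18)*(-54 - 42)) = 13*(22 + ((10 + 36)/(36 + 9) + 18)*(-54 - 42)) = 13*(22 + (46/45 + 18)*(-96)) = 13*(22 + (856/45)*(-96)) = 13*(22 - 27392/15) = 13*(-27062/15) = -351806/15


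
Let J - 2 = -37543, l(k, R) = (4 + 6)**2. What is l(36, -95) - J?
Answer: 37641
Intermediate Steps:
l(k, R) = 100 (l(k, R) = 10**2 = 100)
J = -37541 (J = 2 - 37543 = -37541)
l(36, -95) - J = 100 - 1*(-37541) = 100 + 37541 = 37641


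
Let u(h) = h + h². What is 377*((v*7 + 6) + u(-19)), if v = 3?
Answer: 139113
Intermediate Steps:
377*((v*7 + 6) + u(-19)) = 377*((3*7 + 6) - 19*(1 - 19)) = 377*((21 + 6) - 19*(-18)) = 377*(27 + 342) = 377*369 = 139113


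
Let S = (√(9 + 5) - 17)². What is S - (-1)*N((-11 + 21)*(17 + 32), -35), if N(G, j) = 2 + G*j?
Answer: -17148 + (17 - √14)² ≈ -16972.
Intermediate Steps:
S = (-17 + √14)² (S = (√14 - 17)² = (-17 + √14)² ≈ 175.78)
S - (-1)*N((-11 + 21)*(17 + 32), -35) = (17 - √14)² - (-1)*(2 + ((-11 + 21)*(17 + 32))*(-35)) = (17 - √14)² - (-1)*(2 + (10*49)*(-35)) = (17 - √14)² - (-1)*(2 + 490*(-35)) = (17 - √14)² - (-1)*(2 - 17150) = (17 - √14)² - (-1)*(-17148) = (17 - √14)² - 1*17148 = (17 - √14)² - 17148 = -17148 + (17 - √14)²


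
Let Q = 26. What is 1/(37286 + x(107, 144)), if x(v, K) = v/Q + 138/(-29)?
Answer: 754/28113159 ≈ 2.6820e-5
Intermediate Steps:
x(v, K) = -138/29 + v/26 (x(v, K) = v/26 + 138/(-29) = v*(1/26) + 138*(-1/29) = v/26 - 138/29 = -138/29 + v/26)
1/(37286 + x(107, 144)) = 1/(37286 + (-138/29 + (1/26)*107)) = 1/(37286 + (-138/29 + 107/26)) = 1/(37286 - 485/754) = 1/(28113159/754) = 754/28113159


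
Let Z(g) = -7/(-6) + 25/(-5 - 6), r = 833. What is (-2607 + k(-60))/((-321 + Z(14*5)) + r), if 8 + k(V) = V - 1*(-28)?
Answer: -174702/33719 ≈ -5.1811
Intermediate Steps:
k(V) = 20 + V (k(V) = -8 + (V - 1*(-28)) = -8 + (V + 28) = -8 + (28 + V) = 20 + V)
Z(g) = -73/66 (Z(g) = -7*(-⅙) + 25/(-11) = 7/6 + 25*(-1/11) = 7/6 - 25/11 = -73/66)
(-2607 + k(-60))/((-321 + Z(14*5)) + r) = (-2607 + (20 - 60))/((-321 - 73/66) + 833) = (-2607 - 40)/(-21259/66 + 833) = -2647/33719/66 = -2647*66/33719 = -174702/33719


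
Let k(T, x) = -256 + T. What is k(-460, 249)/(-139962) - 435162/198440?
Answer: -15191015201/6943514820 ≈ -2.1878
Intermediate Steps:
k(-460, 249)/(-139962) - 435162/198440 = (-256 - 460)/(-139962) - 435162/198440 = -716*(-1/139962) - 435162*1/198440 = 358/69981 - 217581/99220 = -15191015201/6943514820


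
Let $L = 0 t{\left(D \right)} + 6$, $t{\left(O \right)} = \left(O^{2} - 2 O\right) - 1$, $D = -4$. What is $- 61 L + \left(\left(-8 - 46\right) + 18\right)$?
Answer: $-402$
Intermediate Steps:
$t{\left(O \right)} = -1 + O^{2} - 2 O$
$L = 6$ ($L = 0 \left(-1 + \left(-4\right)^{2} - -8\right) + 6 = 0 \left(-1 + 16 + 8\right) + 6 = 0 \cdot 23 + 6 = 0 + 6 = 6$)
$- 61 L + \left(\left(-8 - 46\right) + 18\right) = \left(-61\right) 6 + \left(\left(-8 - 46\right) + 18\right) = -366 + \left(-54 + 18\right) = -366 - 36 = -402$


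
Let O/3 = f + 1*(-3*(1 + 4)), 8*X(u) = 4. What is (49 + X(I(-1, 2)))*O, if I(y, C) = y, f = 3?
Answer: -1782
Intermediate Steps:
X(u) = 1/2 (X(u) = (1/8)*4 = 1/2)
O = -36 (O = 3*(3 + 1*(-3*(1 + 4))) = 3*(3 + 1*(-3*5)) = 3*(3 + 1*(-15)) = 3*(3 - 15) = 3*(-12) = -36)
(49 + X(I(-1, 2)))*O = (49 + 1/2)*(-36) = (99/2)*(-36) = -1782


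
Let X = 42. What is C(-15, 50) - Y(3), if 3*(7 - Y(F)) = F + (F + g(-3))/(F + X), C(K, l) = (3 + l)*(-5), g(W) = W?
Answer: -271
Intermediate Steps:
C(K, l) = -15 - 5*l
Y(F) = 7 - F/3 - (-3 + F)/(3*(42 + F)) (Y(F) = 7 - (F + (F - 3)/(F + 42))/3 = 7 - (F + (-3 + F)/(42 + F))/3 = 7 + (-F/3 - (-3 + F)/(3*(42 + F))) = 7 - F/3 - (-3 + F)/(3*(42 + F)))
C(-15, 50) - Y(3) = (-15 - 5*50) - (885 - 1*3**2 - 22*3)/(3*(42 + 3)) = (-15 - 250) - (885 - 1*9 - 66)/(3*45) = -265 - (885 - 9 - 66)/(3*45) = -265 - 810/(3*45) = -265 - 1*6 = -265 - 6 = -271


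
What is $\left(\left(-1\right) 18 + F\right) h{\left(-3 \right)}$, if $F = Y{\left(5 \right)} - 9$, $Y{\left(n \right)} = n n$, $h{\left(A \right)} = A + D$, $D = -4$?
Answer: $14$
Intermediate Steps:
$h{\left(A \right)} = -4 + A$ ($h{\left(A \right)} = A - 4 = -4 + A$)
$Y{\left(n \right)} = n^{2}$
$F = 16$ ($F = 5^{2} - 9 = 25 - 9 = 16$)
$\left(\left(-1\right) 18 + F\right) h{\left(-3 \right)} = \left(\left(-1\right) 18 + 16\right) \left(-4 - 3\right) = \left(-18 + 16\right) \left(-7\right) = \left(-2\right) \left(-7\right) = 14$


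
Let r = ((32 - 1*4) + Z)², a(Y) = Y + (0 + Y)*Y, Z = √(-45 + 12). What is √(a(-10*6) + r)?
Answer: √(4291 + 56*I*√33) ≈ 65.552 + 2.4538*I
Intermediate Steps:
Z = I*√33 (Z = √(-33) = I*√33 ≈ 5.7446*I)
a(Y) = Y + Y² (a(Y) = Y + Y*Y = Y + Y²)
r = (28 + I*√33)² (r = ((32 - 1*4) + I*√33)² = ((32 - 4) + I*√33)² = (28 + I*√33)² ≈ 751.0 + 321.7*I)
√(a(-10*6) + r) = √((-10*6)*(1 - 10*6) + (28 + I*√33)²) = √(-60*(1 - 60) + (28 + I*√33)²) = √(-60*(-59) + (28 + I*√33)²) = √(3540 + (28 + I*√33)²)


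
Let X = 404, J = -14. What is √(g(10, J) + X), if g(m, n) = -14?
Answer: √390 ≈ 19.748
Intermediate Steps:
√(g(10, J) + X) = √(-14 + 404) = √390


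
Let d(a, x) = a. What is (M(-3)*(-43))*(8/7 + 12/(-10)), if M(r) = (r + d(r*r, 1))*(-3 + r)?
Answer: -3096/35 ≈ -88.457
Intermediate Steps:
M(r) = (-3 + r)*(r + r**2) (M(r) = (r + r*r)*(-3 + r) = (r + r**2)*(-3 + r) = (-3 + r)*(r + r**2))
(M(-3)*(-43))*(8/7 + 12/(-10)) = (-3*(-3 + (-3)**2 - 2*(-3))*(-43))*(8/7 + 12/(-10)) = (-3*(-3 + 9 + 6)*(-43))*(8*(1/7) + 12*(-1/10)) = (-3*12*(-43))*(8/7 - 6/5) = -36*(-43)*(-2/35) = 1548*(-2/35) = -3096/35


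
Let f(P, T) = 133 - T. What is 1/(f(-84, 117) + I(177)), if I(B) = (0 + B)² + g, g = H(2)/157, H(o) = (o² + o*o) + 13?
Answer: 157/4921186 ≈ 3.1903e-5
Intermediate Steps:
H(o) = 13 + 2*o² (H(o) = (o² + o²) + 13 = 2*o² + 13 = 13 + 2*o²)
g = 21/157 (g = (13 + 2*2²)/157 = (13 + 2*4)*(1/157) = (13 + 8)*(1/157) = 21*(1/157) = 21/157 ≈ 0.13376)
I(B) = 21/157 + B² (I(B) = (0 + B)² + 21/157 = B² + 21/157 = 21/157 + B²)
1/(f(-84, 117) + I(177)) = 1/((133 - 1*117) + (21/157 + 177²)) = 1/((133 - 117) + (21/157 + 31329)) = 1/(16 + 4918674/157) = 1/(4921186/157) = 157/4921186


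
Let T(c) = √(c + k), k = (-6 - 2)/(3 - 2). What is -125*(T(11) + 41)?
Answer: -5125 - 125*√3 ≈ -5341.5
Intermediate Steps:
k = -8 (k = -8/1 = -8*1 = -8)
T(c) = √(-8 + c) (T(c) = √(c - 8) = √(-8 + c))
-125*(T(11) + 41) = -125*(√(-8 + 11) + 41) = -125*(√3 + 41) = -125*(41 + √3) = -5125 - 125*√3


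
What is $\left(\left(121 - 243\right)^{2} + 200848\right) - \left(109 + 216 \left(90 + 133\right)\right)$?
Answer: $167455$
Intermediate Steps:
$\left(\left(121 - 243\right)^{2} + 200848\right) - \left(109 + 216 \left(90 + 133\right)\right) = \left(\left(-122\right)^{2} + 200848\right) - 48277 = \left(14884 + 200848\right) - 48277 = 215732 - 48277 = 167455$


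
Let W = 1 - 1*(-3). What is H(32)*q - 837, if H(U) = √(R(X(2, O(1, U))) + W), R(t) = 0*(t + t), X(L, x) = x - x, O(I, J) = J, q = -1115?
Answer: -3067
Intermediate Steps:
X(L, x) = 0
W = 4 (W = 1 + 3 = 4)
R(t) = 0 (R(t) = 0*(2*t) = 0)
H(U) = 2 (H(U) = √(0 + 4) = √4 = 2)
H(32)*q - 837 = 2*(-1115) - 837 = -2230 - 837 = -3067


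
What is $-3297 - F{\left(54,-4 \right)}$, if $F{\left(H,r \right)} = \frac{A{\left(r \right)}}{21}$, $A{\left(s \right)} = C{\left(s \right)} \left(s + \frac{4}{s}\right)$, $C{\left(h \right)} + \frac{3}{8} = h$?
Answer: $- \frac{79153}{24} \approx -3298.0$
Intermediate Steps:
$C{\left(h \right)} = - \frac{3}{8} + h$
$A{\left(s \right)} = \left(- \frac{3}{8} + s\right) \left(s + \frac{4}{s}\right)$
$F{\left(H,r \right)} = \frac{\left(-3 + 8 r\right) \left(4 + r^{2}\right)}{168 r}$ ($F{\left(H,r \right)} = \frac{\frac{1}{8} \frac{1}{r} \left(-3 + 8 r\right) \left(4 + r^{2}\right)}{21} = \frac{\left(-3 + 8 r\right) \left(4 + r^{2}\right)}{8 r} \frac{1}{21} = \frac{\left(-3 + 8 r\right) \left(4 + r^{2}\right)}{168 r}$)
$-3297 - F{\left(54,-4 \right)} = -3297 - \frac{\left(-3 + 8 \left(-4\right)\right) \left(4 + \left(-4\right)^{2}\right)}{168 \left(-4\right)} = -3297 - \frac{1}{168} \left(- \frac{1}{4}\right) \left(-3 - 32\right) \left(4 + 16\right) = -3297 - \frac{1}{168} \left(- \frac{1}{4}\right) \left(-35\right) 20 = -3297 - \frac{25}{24} = - \frac{79153}{24}$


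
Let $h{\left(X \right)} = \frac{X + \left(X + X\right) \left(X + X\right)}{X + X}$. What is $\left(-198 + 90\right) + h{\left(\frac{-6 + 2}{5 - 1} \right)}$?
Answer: $- \frac{219}{2} \approx -109.5$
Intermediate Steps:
$h{\left(X \right)} = \frac{X + 4 X^{2}}{2 X}$ ($h{\left(X \right)} = \frac{X + 2 X 2 X}{2 X} = \left(X + 4 X^{2}\right) \frac{1}{2 X} = \frac{X + 4 X^{2}}{2 X}$)
$\left(-198 + 90\right) + h{\left(\frac{-6 + 2}{5 - 1} \right)} = \left(-198 + 90\right) + \left(\frac{1}{2} + 2 \frac{-6 + 2}{5 - 1}\right) = -108 + \left(\frac{1}{2} + 2 \left(- \frac{4}{4}\right)\right) = -108 + \left(\frac{1}{2} + 2 \left(\left(-4\right) \frac{1}{4}\right)\right) = -108 + \left(\frac{1}{2} + 2 \left(-1\right)\right) = -108 + \left(\frac{1}{2} - 2\right) = -108 - \frac{3}{2} = - \frac{219}{2}$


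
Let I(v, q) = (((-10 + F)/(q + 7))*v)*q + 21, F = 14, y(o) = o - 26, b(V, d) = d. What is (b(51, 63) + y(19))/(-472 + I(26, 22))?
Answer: -1624/10791 ≈ -0.15050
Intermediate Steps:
y(o) = -26 + o
I(v, q) = 21 + 4*q*v/(7 + q) (I(v, q) = (((-10 + 14)/(q + 7))*v)*q + 21 = ((4/(7 + q))*v)*q + 21 = (4*v/(7 + q))*q + 21 = 4*q*v/(7 + q) + 21 = 21 + 4*q*v/(7 + q))
(b(51, 63) + y(19))/(-472 + I(26, 22)) = (63 + (-26 + 19))/(-472 + (147 + 21*22 + 4*22*26)/(7 + 22)) = (63 - 7)/(-472 + (147 + 462 + 2288)/29) = 56/(-472 + (1/29)*2897) = 56/(-472 + 2897/29) = 56/(-10791/29) = 56*(-29/10791) = -1624/10791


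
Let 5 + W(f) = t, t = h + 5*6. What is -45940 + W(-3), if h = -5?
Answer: -45920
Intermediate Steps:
t = 25 (t = -5 + 5*6 = -5 + 30 = 25)
W(f) = 20 (W(f) = -5 + 25 = 20)
-45940 + W(-3) = -45940 + 20 = -45920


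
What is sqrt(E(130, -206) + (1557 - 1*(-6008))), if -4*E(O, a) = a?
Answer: sqrt(30466)/2 ≈ 87.273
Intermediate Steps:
E(O, a) = -a/4
sqrt(E(130, -206) + (1557 - 1*(-6008))) = sqrt(-1/4*(-206) + (1557 - 1*(-6008))) = sqrt(103/2 + (1557 + 6008)) = sqrt(103/2 + 7565) = sqrt(15233/2) = sqrt(30466)/2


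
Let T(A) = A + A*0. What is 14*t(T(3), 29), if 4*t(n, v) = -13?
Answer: -91/2 ≈ -45.500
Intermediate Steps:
T(A) = A (T(A) = A + 0 = A)
t(n, v) = -13/4 (t(n, v) = (¼)*(-13) = -13/4)
14*t(T(3), 29) = 14*(-13/4) = -91/2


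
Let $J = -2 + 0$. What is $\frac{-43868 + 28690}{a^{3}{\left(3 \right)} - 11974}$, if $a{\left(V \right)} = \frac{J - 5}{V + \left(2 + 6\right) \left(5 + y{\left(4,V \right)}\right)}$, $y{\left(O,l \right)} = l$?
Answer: $\frac{4564980814}{3601336505} \approx 1.2676$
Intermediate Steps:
$J = -2$
$a{\left(V \right)} = - \frac{7}{40 + 9 V}$ ($a{\left(V \right)} = \frac{-2 - 5}{V + \left(2 + 6\right) \left(5 + V\right)} = - \frac{7}{V + 8 \left(5 + V\right)} = - \frac{7}{V + \left(40 + 8 V\right)} = - \frac{7}{40 + 9 V}$)
$\frac{-43868 + 28690}{a^{3}{\left(3 \right)} - 11974} = \frac{-43868 + 28690}{\left(- \frac{7}{40 + 9 \cdot 3}\right)^{3} - 11974} = - \frac{15178}{\left(- \frac{7}{40 + 27}\right)^{3} - 11974} = - \frac{15178}{\left(- \frac{7}{67}\right)^{3} - 11974} = - \frac{15178}{- \frac{343}{300763} - 11974} = - \frac{15178}{- \frac{3601336505}{300763}} = \left(-15178\right) \left(- \frac{300763}{3601336505}\right) = \frac{4564980814}{3601336505}$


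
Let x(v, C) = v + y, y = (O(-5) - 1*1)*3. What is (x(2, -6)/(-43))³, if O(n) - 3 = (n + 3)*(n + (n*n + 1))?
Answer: 1643032/79507 ≈ 20.665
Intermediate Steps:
O(n) = 3 + (3 + n)*(1 + n + n²) (O(n) = 3 + (n + 3)*(n + (n*n + 1)) = 3 + (3 + n)*(n + (n² + 1)) = 3 + (3 + n)*(n + (1 + n²)) = 3 + (3 + n)*(1 + n + n²))
y = -120 (y = ((6 + (-5)³ + 4*(-5) + 4*(-5)²) - 1*1)*3 = ((6 - 125 - 20 + 4*25) - 1)*3 = ((6 - 125 - 20 + 100) - 1)*3 = (-39 - 1)*3 = -40*3 = -120)
x(v, C) = -120 + v (x(v, C) = v - 120 = -120 + v)
(x(2, -6)/(-43))³ = ((-120 + 2)/(-43))³ = (-118*(-1/43))³ = (118/43)³ = 1643032/79507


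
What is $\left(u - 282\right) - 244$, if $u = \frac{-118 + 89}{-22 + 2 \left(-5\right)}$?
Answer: $- \frac{16803}{32} \approx -525.09$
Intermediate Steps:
$u = \frac{29}{32}$ ($u = - \frac{29}{-22 - 10} = - \frac{29}{-32} = \left(-29\right) \left(- \frac{1}{32}\right) = \frac{29}{32} \approx 0.90625$)
$\left(u - 282\right) - 244 = \left(\frac{29}{32} - 282\right) - 244 = - \frac{8995}{32} - 244 = - \frac{16803}{32}$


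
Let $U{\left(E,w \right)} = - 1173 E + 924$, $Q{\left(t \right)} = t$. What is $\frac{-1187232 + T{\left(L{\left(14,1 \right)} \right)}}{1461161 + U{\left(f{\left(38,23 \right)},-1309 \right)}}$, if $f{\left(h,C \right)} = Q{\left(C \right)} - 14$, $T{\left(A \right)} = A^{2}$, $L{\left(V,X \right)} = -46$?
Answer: $- \frac{296279}{362882} \approx -0.81646$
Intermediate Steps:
$f{\left(h,C \right)} = -14 + C$ ($f{\left(h,C \right)} = C - 14 = -14 + C$)
$U{\left(E,w \right)} = 924 - 1173 E$
$\frac{-1187232 + T{\left(L{\left(14,1 \right)} \right)}}{1461161 + U{\left(f{\left(38,23 \right)},-1309 \right)}} = \frac{-1187232 + \left(-46\right)^{2}}{1461161 + \left(924 - 1173 \left(-14 + 23\right)\right)} = \frac{-1187232 + 2116}{1461161 + \left(924 - 10557\right)} = - \frac{1185116}{1461161 + \left(924 - 10557\right)} = - \frac{1185116}{1461161 - 9633} = - \frac{1185116}{1451528} = \left(-1185116\right) \frac{1}{1451528} = - \frac{296279}{362882}$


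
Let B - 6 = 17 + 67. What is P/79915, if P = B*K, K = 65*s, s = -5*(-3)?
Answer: 17550/15983 ≈ 1.0980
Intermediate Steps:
B = 90 (B = 6 + (17 + 67) = 6 + 84 = 90)
s = 15
K = 975 (K = 65*15 = 975)
P = 87750 (P = 90*975 = 87750)
P/79915 = 87750/79915 = 87750*(1/79915) = 17550/15983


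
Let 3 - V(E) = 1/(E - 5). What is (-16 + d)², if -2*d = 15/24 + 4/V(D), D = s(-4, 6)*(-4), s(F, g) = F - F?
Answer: 73441/256 ≈ 286.88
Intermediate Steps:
s(F, g) = 0
D = 0 (D = 0*(-4) = 0)
V(E) = 3 - 1/(-5 + E) (V(E) = 3 - 1/(E - 5) = 3 - 1/(-5 + E))
d = -15/16 (d = -(15/24 + 4/(((-16 + 3*0)/(-5 + 0))))/2 = -(15*(1/24) + 4/(((-16 + 0)/(-5))))/2 = -(5/8 + 4/((-⅕*(-16))))/2 = -(5/8 + 4/(16/5))/2 = -(5/8 + 4*(5/16))/2 = -(5/8 + 5/4)/2 = -½*15/8 = -15/16 ≈ -0.93750)
(-16 + d)² = (-16 - 15/16)² = (-271/16)² = 73441/256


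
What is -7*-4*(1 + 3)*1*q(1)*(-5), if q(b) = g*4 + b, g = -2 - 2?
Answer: 8400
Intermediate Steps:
g = -4
q(b) = -16 + b (q(b) = -4*4 + b = -16 + b)
-7*-4*(1 + 3)*1*q(1)*(-5) = -7*-4*(1 + 3)*1*(-16 + 1)*(-5) = -7*-4*4*1*(-15)*(-5) = -7*(-16*1)*(-15)*(-5) = -(-112)*(-15)*(-5) = -7*240*(-5) = -1680*(-5) = 8400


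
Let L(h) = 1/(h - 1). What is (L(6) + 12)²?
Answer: 3721/25 ≈ 148.84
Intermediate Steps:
L(h) = 1/(-1 + h)
(L(6) + 12)² = (1/(-1 + 6) + 12)² = (1/5 + 12)² = (⅕ + 12)² = (61/5)² = 3721/25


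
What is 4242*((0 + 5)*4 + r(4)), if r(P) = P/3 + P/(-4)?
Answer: 86254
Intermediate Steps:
r(P) = P/12 (r(P) = P*(⅓) + P*(-¼) = P/3 - P/4 = P/12)
4242*((0 + 5)*4 + r(4)) = 4242*((0 + 5)*4 + (1/12)*4) = 4242*(5*4 + ⅓) = 4242*(20 + ⅓) = 4242*(61/3) = 86254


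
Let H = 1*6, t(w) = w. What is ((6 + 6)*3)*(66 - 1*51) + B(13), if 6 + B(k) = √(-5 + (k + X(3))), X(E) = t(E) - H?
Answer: 534 + √5 ≈ 536.24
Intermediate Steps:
H = 6
X(E) = -6 + E (X(E) = E - 1*6 = E - 6 = -6 + E)
B(k) = -6 + √(-8 + k) (B(k) = -6 + √(-5 + (k + (-6 + 3))) = -6 + √(-5 + (k - 3)) = -6 + √(-5 + (-3 + k)) = -6 + √(-8 + k))
((6 + 6)*3)*(66 - 1*51) + B(13) = ((6 + 6)*3)*(66 - 1*51) + (-6 + √(-8 + 13)) = (12*3)*(66 - 51) + (-6 + √5) = 36*15 + (-6 + √5) = 540 + (-6 + √5) = 534 + √5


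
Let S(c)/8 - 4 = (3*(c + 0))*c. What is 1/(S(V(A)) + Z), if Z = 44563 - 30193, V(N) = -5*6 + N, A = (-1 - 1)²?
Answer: 1/30626 ≈ 3.2652e-5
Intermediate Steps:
A = 4 (A = (-2)² = 4)
V(N) = -30 + N
S(c) = 32 + 24*c² (S(c) = 32 + 8*((3*(c + 0))*c) = 32 + 8*((3*c)*c) = 32 + 8*(3*c²) = 32 + 24*c²)
Z = 14370
1/(S(V(A)) + Z) = 1/((32 + 24*(-30 + 4)²) + 14370) = 1/((32 + 24*(-26)²) + 14370) = 1/((32 + 24*676) + 14370) = 1/((32 + 16224) + 14370) = 1/(16256 + 14370) = 1/30626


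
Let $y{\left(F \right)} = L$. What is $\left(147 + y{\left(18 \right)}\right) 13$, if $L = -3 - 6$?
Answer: $1794$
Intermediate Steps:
$L = -9$ ($L = -3 - 6 = -9$)
$y{\left(F \right)} = -9$
$\left(147 + y{\left(18 \right)}\right) 13 = \left(147 - 9\right) 13 = 138 \cdot 13 = 1794$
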